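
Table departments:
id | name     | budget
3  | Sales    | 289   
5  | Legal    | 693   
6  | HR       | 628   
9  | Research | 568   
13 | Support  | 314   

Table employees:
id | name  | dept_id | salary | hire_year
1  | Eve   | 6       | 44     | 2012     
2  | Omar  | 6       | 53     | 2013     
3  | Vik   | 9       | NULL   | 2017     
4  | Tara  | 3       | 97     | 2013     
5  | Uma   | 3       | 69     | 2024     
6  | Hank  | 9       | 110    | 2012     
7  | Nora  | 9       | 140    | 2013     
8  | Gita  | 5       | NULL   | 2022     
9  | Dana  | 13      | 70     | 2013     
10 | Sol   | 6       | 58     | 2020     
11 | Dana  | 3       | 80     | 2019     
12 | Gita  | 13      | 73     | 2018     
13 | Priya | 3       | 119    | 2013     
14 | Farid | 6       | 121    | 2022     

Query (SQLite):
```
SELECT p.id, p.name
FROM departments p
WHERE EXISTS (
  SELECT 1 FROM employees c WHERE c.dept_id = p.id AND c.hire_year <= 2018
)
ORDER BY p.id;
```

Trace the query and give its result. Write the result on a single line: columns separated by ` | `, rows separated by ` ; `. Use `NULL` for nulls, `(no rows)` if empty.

For each departments row, check whether any employees with matching dept_id has hire_year <= 2018.
Keep rows where that is true.

3 | Sales ; 6 | HR ; 9 | Research ; 13 | Support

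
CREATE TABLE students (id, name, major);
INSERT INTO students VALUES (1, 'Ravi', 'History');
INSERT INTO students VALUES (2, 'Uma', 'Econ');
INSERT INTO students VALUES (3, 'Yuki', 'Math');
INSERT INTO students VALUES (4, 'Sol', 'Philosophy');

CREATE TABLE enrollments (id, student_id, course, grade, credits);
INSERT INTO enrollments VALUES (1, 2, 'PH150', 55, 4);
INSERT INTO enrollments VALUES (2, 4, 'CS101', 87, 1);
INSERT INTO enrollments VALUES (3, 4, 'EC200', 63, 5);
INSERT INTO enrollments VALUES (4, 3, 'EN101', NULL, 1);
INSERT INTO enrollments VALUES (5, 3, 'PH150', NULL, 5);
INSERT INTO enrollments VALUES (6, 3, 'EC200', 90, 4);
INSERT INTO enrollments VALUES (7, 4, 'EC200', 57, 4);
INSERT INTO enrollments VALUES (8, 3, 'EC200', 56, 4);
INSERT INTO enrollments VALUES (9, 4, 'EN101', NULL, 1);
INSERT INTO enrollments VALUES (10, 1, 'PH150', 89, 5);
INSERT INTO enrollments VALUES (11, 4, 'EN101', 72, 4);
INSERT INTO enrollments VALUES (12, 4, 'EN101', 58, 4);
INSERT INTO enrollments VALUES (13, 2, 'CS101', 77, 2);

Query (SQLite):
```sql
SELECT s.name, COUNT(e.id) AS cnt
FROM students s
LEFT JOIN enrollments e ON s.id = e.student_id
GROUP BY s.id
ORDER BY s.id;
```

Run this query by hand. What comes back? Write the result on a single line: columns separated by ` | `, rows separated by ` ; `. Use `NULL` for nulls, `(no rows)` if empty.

LEFT JOIN keeps every students row; unmatched ones get NULL for enrollments columns.
Group by students.id and compute COUNT(e.id). COUNT(col) of an all-NULL group is 0.
  1: ids {10} → COUNT(e.id)=1
  2: ids {1, 13} → COUNT(e.id)=2
  3: ids {4, 5, 6, 8} → COUNT(e.id)=4
  4: ids {2, 3, 7, 9, 11, 12} → COUNT(e.id)=6

Ravi | 1 ; Uma | 2 ; Yuki | 4 ; Sol | 6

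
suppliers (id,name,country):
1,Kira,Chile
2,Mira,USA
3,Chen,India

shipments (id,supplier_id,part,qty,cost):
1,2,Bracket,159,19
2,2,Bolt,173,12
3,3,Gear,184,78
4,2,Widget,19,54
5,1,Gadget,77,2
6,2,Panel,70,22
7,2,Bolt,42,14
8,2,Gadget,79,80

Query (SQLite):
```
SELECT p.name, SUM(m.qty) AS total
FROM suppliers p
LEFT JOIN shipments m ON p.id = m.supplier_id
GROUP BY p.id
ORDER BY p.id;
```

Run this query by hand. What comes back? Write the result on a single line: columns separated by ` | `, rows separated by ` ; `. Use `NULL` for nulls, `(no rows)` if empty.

Kira | 77 ; Mira | 542 ; Chen | 184

LEFT JOIN keeps every suppliers row; unmatched ones get NULL for shipments columns.
Group by suppliers.id and compute SUM(m.qty). SUM over an all-NULL group is NULL.
  1: ids {5} → SUM(m.qty)=77
  2: ids {1, 2, 4, 6, 7, 8} → SUM(m.qty)=542
  3: ids {3} → SUM(m.qty)=184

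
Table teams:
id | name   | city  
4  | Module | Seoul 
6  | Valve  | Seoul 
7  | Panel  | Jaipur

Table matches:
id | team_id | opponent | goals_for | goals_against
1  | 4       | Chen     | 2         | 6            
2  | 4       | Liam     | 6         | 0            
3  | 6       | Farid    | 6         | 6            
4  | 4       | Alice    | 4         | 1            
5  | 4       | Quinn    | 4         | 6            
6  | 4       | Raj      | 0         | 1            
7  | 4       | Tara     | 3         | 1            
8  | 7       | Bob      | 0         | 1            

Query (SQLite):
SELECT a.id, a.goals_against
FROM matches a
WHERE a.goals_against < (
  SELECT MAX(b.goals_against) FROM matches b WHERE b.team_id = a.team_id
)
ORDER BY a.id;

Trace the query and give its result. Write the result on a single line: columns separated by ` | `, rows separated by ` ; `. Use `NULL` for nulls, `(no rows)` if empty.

For each matches row a, compute MAX(goals_against) over rows sharing a.team_id.
Keep row a if a.goals_against < that per-group MAX.
  team_id=4: MAX(goals_against) = 6
  team_id=6: MAX(goals_against) = 6
  team_id=7: MAX(goals_against) = 1

2 | 0 ; 4 | 1 ; 6 | 1 ; 7 | 1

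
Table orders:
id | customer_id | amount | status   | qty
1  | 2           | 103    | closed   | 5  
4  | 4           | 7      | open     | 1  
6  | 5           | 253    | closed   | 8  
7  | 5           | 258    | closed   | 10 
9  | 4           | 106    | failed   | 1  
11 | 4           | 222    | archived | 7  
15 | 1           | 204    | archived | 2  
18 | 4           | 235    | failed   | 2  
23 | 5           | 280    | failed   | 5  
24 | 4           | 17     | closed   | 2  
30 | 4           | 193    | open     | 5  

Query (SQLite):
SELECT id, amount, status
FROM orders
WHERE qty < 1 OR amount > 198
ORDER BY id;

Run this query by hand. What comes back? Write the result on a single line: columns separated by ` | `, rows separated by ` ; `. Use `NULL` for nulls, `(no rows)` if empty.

qty < 1: ids { }
amount > 198: ids {6, 7, 11, 15, 18, 23}
Combine with OR.

6 | 253 | closed ; 7 | 258 | closed ; 11 | 222 | archived ; 15 | 204 | archived ; 18 | 235 | failed ; 23 | 280 | failed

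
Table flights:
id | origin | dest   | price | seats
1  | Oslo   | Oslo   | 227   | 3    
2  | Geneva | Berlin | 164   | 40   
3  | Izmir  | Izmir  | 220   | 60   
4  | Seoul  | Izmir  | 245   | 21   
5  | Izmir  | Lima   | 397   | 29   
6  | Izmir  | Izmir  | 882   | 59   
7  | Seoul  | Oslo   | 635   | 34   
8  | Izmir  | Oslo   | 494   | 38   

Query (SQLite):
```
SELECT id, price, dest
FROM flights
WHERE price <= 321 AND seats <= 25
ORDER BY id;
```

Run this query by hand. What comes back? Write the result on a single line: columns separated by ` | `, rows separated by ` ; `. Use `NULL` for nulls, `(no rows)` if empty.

1 | 227 | Oslo ; 4 | 245 | Izmir

price <= 321: ids {1, 2, 3, 4}
seats <= 25: ids {1, 4}
Combine with AND.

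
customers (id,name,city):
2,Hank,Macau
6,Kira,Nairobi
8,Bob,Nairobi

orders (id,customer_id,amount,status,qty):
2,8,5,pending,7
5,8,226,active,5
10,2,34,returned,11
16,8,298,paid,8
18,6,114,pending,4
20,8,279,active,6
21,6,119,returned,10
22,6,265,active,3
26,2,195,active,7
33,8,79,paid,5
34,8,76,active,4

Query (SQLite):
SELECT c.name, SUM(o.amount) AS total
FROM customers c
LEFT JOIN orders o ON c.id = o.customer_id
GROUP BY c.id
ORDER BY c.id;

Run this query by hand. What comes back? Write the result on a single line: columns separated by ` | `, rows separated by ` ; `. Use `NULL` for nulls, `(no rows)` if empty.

LEFT JOIN keeps every customers row; unmatched ones get NULL for orders columns.
Group by customers.id and compute SUM(o.amount). SUM over an all-NULL group is NULL.
  2: ids {10, 26} → SUM(o.amount)=229
  6: ids {18, 21, 22} → SUM(o.amount)=498
  8: ids {2, 5, 16, 20, 33, 34} → SUM(o.amount)=963

Hank | 229 ; Kira | 498 ; Bob | 963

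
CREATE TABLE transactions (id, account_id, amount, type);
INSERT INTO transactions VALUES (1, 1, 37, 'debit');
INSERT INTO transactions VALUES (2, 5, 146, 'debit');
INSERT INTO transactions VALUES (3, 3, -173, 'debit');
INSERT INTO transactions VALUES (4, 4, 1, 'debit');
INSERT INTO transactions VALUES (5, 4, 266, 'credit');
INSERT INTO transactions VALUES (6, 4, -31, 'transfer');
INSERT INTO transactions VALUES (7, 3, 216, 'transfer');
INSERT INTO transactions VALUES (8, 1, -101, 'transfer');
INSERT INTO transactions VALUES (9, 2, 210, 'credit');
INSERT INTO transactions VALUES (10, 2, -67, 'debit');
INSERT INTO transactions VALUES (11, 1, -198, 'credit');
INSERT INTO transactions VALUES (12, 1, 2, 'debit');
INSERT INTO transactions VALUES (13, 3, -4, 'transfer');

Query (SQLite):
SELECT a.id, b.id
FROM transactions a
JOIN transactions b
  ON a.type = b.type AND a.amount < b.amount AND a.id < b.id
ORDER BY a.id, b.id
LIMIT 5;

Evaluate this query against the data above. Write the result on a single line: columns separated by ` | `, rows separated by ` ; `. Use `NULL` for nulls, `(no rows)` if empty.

Pairs (a,b) with same type, a.amount < b.amount, a.id < b.id.
type groups: credit:{5,9,11} debit:{1,2,3,4,10,12} transfer:{6,7,8,13}
Ordered by (a.id, b.id); first 5.

1 | 2 ; 3 | 4 ; 3 | 10 ; 3 | 12 ; 4 | 12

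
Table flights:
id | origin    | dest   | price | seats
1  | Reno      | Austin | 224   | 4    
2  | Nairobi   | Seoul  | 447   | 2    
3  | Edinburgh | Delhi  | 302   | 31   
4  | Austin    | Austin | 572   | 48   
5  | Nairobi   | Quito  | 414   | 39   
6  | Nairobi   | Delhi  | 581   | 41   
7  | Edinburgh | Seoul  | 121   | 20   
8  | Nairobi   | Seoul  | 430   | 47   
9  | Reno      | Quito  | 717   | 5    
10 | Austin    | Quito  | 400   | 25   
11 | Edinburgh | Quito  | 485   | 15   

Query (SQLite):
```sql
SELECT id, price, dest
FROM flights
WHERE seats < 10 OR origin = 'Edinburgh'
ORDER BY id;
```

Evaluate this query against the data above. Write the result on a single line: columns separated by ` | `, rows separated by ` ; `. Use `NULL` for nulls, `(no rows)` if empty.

seats < 10: ids {1, 2, 9}
origin = 'Edinburgh': ids {3, 7, 11}
Combine with OR.

1 | 224 | Austin ; 2 | 447 | Seoul ; 3 | 302 | Delhi ; 7 | 121 | Seoul ; 9 | 717 | Quito ; 11 | 485 | Quito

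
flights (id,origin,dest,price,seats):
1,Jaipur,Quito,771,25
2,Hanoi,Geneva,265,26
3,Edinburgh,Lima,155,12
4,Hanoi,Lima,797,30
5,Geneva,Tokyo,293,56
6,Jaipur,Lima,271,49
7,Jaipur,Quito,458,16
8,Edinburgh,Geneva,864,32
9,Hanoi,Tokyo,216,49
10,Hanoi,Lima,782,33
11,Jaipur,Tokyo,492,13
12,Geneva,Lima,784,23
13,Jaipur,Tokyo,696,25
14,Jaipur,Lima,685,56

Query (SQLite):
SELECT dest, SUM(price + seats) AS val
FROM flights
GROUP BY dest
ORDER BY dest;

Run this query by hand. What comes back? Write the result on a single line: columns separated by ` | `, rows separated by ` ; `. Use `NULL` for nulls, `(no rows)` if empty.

For each row compute price + seats.
Group by dest; take SUM of the expression per group.
  Geneva: ids {2, 8} → SUM(price + seats)=1187
  Lima: ids {3, 4, 6, 10, 12, 14} → SUM(price + seats)=3677
  Quito: ids {1, 7} → SUM(price + seats)=1270
  Tokyo: ids {5, 9, 11, 13} → SUM(price + seats)=1840

Geneva | 1187 ; Lima | 3677 ; Quito | 1270 ; Tokyo | 1840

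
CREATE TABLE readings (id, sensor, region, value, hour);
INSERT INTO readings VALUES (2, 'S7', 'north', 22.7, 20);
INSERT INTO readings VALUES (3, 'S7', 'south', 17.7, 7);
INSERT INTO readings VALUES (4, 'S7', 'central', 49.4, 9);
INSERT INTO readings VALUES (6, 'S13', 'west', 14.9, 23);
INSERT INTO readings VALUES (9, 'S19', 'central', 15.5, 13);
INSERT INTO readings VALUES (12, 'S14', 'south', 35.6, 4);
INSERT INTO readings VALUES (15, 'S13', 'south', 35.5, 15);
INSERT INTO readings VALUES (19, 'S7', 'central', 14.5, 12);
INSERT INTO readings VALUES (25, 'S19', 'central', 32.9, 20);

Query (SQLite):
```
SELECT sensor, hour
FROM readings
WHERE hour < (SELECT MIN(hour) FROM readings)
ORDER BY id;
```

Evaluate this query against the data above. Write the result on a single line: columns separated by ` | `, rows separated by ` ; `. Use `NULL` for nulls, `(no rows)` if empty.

(no rows)

Scalar subquery: MIN(hour) over all readings rows = 4.
Keep rows where hour < that value.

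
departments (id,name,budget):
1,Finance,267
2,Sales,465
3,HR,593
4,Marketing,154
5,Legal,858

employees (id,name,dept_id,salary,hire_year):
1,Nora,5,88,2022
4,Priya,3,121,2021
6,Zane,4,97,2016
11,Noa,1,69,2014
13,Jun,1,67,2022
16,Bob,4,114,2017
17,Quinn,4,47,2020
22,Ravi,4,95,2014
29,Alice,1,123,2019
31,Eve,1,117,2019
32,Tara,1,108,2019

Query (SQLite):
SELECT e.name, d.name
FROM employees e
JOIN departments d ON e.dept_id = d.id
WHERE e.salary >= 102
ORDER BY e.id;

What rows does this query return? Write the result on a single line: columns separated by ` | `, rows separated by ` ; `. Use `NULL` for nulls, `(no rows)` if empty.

Each employees row matches the departments row where dept_id = departments.id.
Then keep rows with e.salary >= 102.

Priya | HR ; Bob | Marketing ; Alice | Finance ; Eve | Finance ; Tara | Finance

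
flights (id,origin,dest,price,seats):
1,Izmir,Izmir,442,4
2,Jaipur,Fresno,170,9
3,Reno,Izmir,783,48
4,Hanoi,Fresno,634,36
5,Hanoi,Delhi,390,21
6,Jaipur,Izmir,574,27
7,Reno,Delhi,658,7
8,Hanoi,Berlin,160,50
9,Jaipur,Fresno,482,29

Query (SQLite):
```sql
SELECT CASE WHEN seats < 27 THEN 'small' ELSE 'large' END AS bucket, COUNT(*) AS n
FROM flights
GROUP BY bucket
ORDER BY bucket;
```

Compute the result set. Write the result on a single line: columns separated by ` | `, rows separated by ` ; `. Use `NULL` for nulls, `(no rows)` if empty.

Bucket rows by seats < 27 → 'small' else 'large'; count each bucket.

large | 5 ; small | 4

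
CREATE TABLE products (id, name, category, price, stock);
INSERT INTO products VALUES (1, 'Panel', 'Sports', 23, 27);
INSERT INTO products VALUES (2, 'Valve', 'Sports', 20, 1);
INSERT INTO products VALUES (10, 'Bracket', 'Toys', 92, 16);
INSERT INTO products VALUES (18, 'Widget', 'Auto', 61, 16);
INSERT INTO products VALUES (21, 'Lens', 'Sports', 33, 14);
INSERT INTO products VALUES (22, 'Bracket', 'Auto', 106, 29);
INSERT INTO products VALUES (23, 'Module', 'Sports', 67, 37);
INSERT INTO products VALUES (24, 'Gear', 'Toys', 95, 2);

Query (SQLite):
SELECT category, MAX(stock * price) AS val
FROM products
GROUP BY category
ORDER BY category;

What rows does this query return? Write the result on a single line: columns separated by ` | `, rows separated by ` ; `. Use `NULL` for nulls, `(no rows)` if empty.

Auto | 3074 ; Sports | 2479 ; Toys | 1472

For each row compute stock * price.
Group by category; take MAX of the expression per group.
  Auto: ids {18, 22} → MAX(stock * price)=3074
  Sports: ids {1, 2, 21, 23} → MAX(stock * price)=2479
  Toys: ids {10, 24} → MAX(stock * price)=1472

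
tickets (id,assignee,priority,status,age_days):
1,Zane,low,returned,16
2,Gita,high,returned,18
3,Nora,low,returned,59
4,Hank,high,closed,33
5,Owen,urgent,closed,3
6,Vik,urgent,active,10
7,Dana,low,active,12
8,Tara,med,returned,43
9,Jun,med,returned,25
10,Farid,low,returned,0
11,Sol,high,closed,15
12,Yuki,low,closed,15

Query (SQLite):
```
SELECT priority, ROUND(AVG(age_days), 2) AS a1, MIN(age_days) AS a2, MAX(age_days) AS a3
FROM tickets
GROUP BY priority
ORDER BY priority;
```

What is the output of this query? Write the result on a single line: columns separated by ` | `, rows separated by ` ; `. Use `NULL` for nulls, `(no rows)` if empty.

Group tickets by priority.
Per group compute: ROUND(AVG(age_days), 2), MIN(age_days), MAX(age_days).
  high: ids {2, 4, 11} → ROUND(AVG(age_days), 2)=22, MIN(age_days)=15, MAX(age_days)=33
  low: ids {1, 3, 7, 10, 12} → ROUND(AVG(age_days), 2)=20.4, MIN(age_days)=0, MAX(age_days)=59
  med: ids {8, 9} → ROUND(AVG(age_days), 2)=34, MIN(age_days)=25, MAX(age_days)=43
  urgent: ids {5, 6} → ROUND(AVG(age_days), 2)=6.5, MIN(age_days)=3, MAX(age_days)=10

high | 22 | 15 | 33 ; low | 20.4 | 0 | 59 ; med | 34 | 25 | 43 ; urgent | 6.5 | 3 | 10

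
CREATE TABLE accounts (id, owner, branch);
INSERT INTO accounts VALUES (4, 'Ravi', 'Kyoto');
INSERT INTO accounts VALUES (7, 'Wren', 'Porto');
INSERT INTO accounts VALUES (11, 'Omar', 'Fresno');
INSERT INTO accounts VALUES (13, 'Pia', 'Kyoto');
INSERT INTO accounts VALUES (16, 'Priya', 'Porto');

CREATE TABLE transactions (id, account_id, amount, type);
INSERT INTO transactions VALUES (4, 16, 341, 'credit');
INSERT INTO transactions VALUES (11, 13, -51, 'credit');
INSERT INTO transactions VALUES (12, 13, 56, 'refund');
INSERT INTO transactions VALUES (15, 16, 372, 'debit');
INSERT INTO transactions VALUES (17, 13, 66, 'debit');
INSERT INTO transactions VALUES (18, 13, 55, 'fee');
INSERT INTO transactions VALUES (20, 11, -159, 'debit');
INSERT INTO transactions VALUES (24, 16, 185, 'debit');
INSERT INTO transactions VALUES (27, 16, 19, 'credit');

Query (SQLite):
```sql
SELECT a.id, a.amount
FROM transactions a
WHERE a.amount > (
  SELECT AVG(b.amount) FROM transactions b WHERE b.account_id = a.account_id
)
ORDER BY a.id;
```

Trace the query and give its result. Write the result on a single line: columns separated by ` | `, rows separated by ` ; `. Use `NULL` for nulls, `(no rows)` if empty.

4 | 341 ; 12 | 56 ; 15 | 372 ; 17 | 66 ; 18 | 55

For each transactions row a, compute AVG(amount) over rows sharing a.account_id.
Keep row a if a.amount > that per-group AVG.
  account_id=11: AVG(amount) = -159.0
  account_id=13: AVG(amount) = 31.5
  account_id=16: AVG(amount) = 229.25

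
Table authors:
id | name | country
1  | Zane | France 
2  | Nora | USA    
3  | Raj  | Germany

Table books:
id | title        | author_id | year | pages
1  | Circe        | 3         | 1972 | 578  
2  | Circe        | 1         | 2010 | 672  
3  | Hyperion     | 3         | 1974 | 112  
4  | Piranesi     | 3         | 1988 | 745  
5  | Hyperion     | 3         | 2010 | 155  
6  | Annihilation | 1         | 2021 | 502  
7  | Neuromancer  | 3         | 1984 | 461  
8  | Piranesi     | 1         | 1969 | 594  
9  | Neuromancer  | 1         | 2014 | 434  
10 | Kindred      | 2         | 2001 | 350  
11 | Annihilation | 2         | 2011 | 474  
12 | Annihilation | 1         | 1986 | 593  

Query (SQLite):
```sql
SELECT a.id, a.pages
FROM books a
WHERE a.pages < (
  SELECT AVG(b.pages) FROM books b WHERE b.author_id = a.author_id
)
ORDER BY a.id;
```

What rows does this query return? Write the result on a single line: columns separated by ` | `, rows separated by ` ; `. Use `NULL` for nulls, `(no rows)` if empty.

3 | 112 ; 5 | 155 ; 6 | 502 ; 9 | 434 ; 10 | 350

For each books row a, compute AVG(pages) over rows sharing a.author_id.
Keep row a if a.pages < that per-group AVG.
  author_id=1: AVG(pages) = 559.0
  author_id=2: AVG(pages) = 412.0
  author_id=3: AVG(pages) = 410.2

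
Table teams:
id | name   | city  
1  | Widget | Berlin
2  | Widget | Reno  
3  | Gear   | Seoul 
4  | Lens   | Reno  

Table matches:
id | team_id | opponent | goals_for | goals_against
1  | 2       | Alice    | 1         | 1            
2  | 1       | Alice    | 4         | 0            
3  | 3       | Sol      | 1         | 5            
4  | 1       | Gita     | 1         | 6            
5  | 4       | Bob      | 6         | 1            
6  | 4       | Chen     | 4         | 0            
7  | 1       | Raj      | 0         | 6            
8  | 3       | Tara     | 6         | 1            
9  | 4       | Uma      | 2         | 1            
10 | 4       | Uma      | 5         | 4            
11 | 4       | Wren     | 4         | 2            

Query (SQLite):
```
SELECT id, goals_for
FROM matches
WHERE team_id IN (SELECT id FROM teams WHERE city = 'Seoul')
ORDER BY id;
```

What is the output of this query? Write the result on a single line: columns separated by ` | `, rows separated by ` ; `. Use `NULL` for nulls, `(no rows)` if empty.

3 | 1 ; 8 | 6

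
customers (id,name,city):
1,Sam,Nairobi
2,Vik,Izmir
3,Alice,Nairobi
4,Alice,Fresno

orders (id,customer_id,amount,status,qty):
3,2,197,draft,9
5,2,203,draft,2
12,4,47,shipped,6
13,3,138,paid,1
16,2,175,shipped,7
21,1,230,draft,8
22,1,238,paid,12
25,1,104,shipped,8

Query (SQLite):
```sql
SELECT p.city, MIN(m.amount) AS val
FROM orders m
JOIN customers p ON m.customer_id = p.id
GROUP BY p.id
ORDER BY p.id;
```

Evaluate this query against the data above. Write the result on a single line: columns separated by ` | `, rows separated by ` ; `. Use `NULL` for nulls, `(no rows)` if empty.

Nairobi | 104 ; Izmir | 175 ; Nairobi | 138 ; Fresno | 47

Join each orders row to its customers via customer_id.
Group joined rows by customers.id; compute MIN(m.amount) per group.
  1: ids {21, 22, 25} → MIN(m.amount)=104
  2: ids {3, 5, 16} → MIN(m.amount)=175
  3: ids {13} → MIN(m.amount)=138
  4: ids {12} → MIN(m.amount)=47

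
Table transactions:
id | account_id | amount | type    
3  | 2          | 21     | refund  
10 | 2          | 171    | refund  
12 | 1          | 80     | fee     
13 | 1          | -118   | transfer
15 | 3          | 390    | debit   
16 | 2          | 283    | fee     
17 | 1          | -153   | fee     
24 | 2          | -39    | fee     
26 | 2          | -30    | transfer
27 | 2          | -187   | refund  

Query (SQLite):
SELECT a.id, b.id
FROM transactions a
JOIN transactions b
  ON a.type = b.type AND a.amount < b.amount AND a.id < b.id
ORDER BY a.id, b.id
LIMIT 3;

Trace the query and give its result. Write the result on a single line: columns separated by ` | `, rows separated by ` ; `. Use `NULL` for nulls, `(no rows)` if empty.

Pairs (a,b) with same type, a.amount < b.amount, a.id < b.id.
type groups: debit:{15} fee:{12,16,17,24} refund:{3,10,27} transfer:{13,26}
Ordered by (a.id, b.id); first 3.

3 | 10 ; 12 | 16 ; 13 | 26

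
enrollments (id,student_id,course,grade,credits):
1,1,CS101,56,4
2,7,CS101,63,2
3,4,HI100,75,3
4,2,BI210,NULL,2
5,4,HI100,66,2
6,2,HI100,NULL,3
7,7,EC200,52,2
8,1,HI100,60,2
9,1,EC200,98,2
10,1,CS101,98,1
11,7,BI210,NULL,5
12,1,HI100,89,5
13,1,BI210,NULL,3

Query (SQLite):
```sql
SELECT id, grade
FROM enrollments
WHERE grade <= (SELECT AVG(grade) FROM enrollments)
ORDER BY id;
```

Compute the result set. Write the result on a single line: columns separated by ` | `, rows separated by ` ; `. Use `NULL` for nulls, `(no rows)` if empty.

1 | 56 ; 2 | 63 ; 5 | 66 ; 7 | 52 ; 8 | 60

Scalar subquery: AVG(grade) over all enrollments rows = 73.0.
Keep rows where grade <= that value.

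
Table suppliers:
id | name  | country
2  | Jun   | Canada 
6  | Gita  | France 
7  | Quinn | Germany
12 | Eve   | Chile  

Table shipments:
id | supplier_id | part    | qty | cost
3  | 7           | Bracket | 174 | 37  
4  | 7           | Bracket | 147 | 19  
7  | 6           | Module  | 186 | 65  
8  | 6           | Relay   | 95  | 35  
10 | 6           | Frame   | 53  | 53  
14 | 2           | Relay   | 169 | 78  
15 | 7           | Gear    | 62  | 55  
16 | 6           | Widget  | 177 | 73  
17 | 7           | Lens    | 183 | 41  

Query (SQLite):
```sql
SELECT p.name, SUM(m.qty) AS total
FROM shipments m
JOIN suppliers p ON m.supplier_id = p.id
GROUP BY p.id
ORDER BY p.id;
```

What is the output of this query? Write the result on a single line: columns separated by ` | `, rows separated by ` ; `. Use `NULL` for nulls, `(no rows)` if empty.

Jun | 169 ; Gita | 511 ; Quinn | 566

Join each shipments row to its suppliers via supplier_id.
Group joined rows by suppliers.id; compute SUM(m.qty) per group.
  2: ids {14} → SUM(m.qty)=169
  6: ids {7, 8, 10, 16} → SUM(m.qty)=511
  7: ids {3, 4, 15, 17} → SUM(m.qty)=566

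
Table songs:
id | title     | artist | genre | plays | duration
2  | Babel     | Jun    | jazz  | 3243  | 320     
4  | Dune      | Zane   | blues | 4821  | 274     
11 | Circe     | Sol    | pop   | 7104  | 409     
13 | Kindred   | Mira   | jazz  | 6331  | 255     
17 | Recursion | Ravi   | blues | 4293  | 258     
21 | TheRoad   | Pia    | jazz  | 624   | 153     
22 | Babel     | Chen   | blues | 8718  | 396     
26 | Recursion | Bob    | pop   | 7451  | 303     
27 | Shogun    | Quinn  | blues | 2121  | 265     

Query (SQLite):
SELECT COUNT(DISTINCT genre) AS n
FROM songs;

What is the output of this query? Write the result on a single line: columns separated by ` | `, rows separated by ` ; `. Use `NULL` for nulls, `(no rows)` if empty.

Count distinct non-NULL genre values.

3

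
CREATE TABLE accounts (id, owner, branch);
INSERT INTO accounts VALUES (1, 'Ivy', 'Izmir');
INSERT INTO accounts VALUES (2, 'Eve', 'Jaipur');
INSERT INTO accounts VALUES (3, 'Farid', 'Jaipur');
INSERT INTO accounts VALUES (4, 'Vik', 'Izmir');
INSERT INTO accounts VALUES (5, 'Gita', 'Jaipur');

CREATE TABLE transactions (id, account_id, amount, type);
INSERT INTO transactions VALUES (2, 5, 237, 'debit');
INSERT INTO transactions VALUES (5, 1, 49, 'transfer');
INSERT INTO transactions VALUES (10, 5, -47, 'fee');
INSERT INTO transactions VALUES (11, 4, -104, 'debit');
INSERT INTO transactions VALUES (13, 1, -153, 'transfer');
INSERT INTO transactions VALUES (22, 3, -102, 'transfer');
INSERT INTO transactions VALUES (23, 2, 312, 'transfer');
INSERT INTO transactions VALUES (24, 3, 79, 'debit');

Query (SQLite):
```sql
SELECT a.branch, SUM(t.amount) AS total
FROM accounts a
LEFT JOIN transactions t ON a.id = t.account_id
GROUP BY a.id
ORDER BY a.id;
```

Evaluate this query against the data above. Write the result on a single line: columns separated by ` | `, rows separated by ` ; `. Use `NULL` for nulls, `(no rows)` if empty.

LEFT JOIN keeps every accounts row; unmatched ones get NULL for transactions columns.
Group by accounts.id and compute SUM(t.amount). SUM over an all-NULL group is NULL.
  1: ids {5, 13} → SUM(t.amount)=-104
  2: ids {23} → SUM(t.amount)=312
  3: ids {22, 24} → SUM(t.amount)=-23
  4: ids {11} → SUM(t.amount)=-104
  5: ids {2, 10} → SUM(t.amount)=190

Izmir | -104 ; Jaipur | 312 ; Jaipur | -23 ; Izmir | -104 ; Jaipur | 190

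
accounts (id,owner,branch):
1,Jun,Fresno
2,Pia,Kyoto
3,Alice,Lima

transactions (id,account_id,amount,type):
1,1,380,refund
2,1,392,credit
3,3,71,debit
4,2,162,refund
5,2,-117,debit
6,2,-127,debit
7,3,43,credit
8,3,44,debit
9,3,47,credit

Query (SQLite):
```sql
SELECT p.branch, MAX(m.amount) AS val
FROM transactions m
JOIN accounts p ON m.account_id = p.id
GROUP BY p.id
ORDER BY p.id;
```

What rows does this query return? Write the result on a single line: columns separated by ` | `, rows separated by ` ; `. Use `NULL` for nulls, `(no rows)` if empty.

Join each transactions row to its accounts via account_id.
Group joined rows by accounts.id; compute MAX(m.amount) per group.
  1: ids {1, 2} → MAX(m.amount)=392
  2: ids {4, 5, 6} → MAX(m.amount)=162
  3: ids {3, 7, 8, 9} → MAX(m.amount)=71

Fresno | 392 ; Kyoto | 162 ; Lima | 71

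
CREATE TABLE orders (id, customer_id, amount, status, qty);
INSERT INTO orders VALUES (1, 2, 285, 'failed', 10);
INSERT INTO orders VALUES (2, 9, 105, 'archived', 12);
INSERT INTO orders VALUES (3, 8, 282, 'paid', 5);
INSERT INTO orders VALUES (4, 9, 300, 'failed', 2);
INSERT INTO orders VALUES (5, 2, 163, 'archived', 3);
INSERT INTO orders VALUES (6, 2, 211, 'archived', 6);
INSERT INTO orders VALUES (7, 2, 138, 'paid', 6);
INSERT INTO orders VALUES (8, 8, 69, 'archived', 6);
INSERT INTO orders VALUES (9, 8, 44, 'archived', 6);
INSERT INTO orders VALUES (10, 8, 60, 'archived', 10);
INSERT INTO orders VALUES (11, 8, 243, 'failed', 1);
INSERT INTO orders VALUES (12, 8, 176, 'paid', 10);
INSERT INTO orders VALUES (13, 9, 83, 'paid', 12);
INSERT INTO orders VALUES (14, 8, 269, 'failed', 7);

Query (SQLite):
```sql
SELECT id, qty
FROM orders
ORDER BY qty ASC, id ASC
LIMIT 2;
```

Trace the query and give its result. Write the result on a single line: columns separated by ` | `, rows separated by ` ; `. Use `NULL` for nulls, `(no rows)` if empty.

11 | 1 ; 4 | 2

Sort by qty asc, tiebreak id asc: (1, id=11), (2, id=4), (3, id=5), (5, id=3), (6, id=6) …. Take first 2.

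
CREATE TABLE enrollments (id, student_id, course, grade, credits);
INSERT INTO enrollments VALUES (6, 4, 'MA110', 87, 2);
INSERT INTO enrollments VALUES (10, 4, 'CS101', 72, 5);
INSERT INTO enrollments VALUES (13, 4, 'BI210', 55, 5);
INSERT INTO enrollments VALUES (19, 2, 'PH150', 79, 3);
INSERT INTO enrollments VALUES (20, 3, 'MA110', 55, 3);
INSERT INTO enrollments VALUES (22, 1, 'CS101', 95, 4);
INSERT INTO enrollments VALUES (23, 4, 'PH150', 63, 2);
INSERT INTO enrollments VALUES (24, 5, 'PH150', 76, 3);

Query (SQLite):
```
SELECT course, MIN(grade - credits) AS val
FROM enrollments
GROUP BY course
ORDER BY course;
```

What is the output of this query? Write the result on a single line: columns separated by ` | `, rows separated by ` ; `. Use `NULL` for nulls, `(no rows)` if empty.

For each row compute grade - credits.
Group by course; take MIN of the expression per group.
  BI210: ids {13} → MIN(grade - credits)=50
  CS101: ids {10, 22} → MIN(grade - credits)=67
  MA110: ids {6, 20} → MIN(grade - credits)=52
  PH150: ids {19, 23, 24} → MIN(grade - credits)=61

BI210 | 50 ; CS101 | 67 ; MA110 | 52 ; PH150 | 61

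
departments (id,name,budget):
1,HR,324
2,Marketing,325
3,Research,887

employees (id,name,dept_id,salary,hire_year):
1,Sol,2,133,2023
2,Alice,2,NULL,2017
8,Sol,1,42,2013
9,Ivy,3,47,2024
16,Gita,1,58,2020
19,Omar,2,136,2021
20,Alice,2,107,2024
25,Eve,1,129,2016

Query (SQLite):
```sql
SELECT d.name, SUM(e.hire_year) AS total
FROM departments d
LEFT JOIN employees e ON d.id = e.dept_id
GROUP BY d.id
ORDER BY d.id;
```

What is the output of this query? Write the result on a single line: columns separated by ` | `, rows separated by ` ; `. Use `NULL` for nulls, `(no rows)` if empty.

HR | 6049 ; Marketing | 8085 ; Research | 2024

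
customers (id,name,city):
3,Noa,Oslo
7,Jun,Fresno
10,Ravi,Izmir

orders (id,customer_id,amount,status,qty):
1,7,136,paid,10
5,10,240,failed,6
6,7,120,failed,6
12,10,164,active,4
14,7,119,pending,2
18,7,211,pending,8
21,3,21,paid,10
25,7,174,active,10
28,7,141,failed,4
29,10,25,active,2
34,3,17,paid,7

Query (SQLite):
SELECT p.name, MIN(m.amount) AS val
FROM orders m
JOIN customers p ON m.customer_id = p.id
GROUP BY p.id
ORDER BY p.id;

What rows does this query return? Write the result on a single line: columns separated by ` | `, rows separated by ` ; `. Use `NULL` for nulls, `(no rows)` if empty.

Join each orders row to its customers via customer_id.
Group joined rows by customers.id; compute MIN(m.amount) per group.
  3: ids {21, 34} → MIN(m.amount)=17
  7: ids {1, 6, 14, 18, 25, 28} → MIN(m.amount)=119
  10: ids {5, 12, 29} → MIN(m.amount)=25

Noa | 17 ; Jun | 119 ; Ravi | 25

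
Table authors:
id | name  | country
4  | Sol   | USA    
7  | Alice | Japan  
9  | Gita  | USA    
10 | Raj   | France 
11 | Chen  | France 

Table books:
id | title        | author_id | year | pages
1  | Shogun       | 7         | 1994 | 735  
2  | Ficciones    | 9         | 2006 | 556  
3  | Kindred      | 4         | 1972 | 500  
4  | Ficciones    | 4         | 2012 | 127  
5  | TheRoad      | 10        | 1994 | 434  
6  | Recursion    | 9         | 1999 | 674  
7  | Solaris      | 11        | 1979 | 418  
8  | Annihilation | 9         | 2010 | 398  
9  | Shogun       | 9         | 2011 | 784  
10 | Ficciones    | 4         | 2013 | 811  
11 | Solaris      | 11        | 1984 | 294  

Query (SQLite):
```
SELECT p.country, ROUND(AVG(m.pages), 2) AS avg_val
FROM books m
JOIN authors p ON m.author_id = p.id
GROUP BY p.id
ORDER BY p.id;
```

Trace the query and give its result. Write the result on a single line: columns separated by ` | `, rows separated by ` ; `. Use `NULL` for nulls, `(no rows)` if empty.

Join each books row to its authors via author_id.
Group joined rows by authors.id; compute ROUND(AVG(m.pages), 2) per group.
  4: ids {3, 4, 10} → ROUND(AVG(m.pages), 2)=479.33
  7: ids {1} → ROUND(AVG(m.pages), 2)=735
  9: ids {2, 6, 8, 9} → ROUND(AVG(m.pages), 2)=603
  10: ids {5} → ROUND(AVG(m.pages), 2)=434
  11: ids {7, 11} → ROUND(AVG(m.pages), 2)=356

USA | 479.33 ; Japan | 735 ; USA | 603 ; France | 434 ; France | 356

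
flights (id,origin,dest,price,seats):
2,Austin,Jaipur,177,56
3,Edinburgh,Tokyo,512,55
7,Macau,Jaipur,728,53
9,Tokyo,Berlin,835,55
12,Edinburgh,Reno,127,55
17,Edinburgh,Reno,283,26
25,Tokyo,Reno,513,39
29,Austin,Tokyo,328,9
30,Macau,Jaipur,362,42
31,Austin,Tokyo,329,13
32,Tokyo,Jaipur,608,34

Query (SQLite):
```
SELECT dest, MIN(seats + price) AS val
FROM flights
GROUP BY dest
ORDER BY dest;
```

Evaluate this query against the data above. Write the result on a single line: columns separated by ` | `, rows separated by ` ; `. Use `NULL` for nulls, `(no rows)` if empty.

Berlin | 890 ; Jaipur | 233 ; Reno | 182 ; Tokyo | 337

For each row compute seats + price.
Group by dest; take MIN of the expression per group.
  Berlin: ids {9} → MIN(seats + price)=890
  Jaipur: ids {2, 7, 30, 32} → MIN(seats + price)=233
  Reno: ids {12, 17, 25} → MIN(seats + price)=182
  Tokyo: ids {3, 29, 31} → MIN(seats + price)=337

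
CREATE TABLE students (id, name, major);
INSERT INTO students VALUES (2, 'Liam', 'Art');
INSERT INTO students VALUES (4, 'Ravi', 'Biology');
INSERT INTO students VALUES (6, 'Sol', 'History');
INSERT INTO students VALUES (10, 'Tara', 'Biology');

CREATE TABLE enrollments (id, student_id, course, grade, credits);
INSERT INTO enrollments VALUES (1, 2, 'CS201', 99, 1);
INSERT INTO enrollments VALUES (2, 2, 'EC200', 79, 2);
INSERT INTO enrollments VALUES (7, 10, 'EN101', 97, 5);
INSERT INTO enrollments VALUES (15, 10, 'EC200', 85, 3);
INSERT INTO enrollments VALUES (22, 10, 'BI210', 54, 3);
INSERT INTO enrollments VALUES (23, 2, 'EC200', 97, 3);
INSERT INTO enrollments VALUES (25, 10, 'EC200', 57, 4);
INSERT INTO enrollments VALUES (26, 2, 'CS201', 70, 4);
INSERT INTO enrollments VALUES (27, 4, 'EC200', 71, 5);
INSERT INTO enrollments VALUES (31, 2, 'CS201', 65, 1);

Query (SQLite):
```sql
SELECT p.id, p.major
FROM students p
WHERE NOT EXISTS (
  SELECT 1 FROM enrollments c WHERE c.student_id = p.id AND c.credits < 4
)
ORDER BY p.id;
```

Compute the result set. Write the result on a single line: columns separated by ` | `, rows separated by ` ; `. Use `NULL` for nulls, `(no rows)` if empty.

4 | Biology ; 6 | History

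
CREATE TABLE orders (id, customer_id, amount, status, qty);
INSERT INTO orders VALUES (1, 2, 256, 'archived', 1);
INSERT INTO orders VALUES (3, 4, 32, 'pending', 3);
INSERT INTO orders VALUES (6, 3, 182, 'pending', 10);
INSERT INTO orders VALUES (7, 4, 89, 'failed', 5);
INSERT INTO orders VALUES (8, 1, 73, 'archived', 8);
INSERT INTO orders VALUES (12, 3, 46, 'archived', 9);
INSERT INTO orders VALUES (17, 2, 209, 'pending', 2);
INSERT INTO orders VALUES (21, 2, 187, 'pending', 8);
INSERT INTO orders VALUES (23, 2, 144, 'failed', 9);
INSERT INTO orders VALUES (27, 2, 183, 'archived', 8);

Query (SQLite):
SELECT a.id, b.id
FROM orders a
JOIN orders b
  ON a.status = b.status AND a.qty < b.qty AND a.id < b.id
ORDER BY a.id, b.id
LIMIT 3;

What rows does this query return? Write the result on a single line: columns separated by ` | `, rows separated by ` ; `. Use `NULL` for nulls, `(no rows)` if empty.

1 | 8 ; 1 | 12 ; 1 | 27

Pairs (a,b) with same status, a.qty < b.qty, a.id < b.id.
status groups: archived:{1,8,12,27} failed:{7,23} pending:{3,6,17,21}
Ordered by (a.id, b.id); first 3.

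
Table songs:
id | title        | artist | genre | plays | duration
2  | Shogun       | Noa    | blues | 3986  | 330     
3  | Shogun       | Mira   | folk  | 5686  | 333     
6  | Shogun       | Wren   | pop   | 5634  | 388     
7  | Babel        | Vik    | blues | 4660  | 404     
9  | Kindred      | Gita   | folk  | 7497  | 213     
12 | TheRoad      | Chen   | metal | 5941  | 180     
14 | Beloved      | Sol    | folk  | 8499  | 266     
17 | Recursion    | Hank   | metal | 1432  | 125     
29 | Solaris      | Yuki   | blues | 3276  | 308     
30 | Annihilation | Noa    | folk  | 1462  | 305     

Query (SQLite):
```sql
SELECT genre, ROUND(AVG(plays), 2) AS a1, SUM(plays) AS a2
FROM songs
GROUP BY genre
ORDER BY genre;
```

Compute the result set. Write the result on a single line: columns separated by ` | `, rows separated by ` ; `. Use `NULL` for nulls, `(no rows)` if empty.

Group songs by genre.
Per group compute: ROUND(AVG(plays), 2), SUM(plays).
  blues: ids {2, 7, 29} → ROUND(AVG(plays), 2)=3974, SUM(plays)=11922
  folk: ids {3, 9, 14, 30} → ROUND(AVG(plays), 2)=5786, SUM(plays)=23144
  metal: ids {12, 17} → ROUND(AVG(plays), 2)=3686.5, SUM(plays)=7373
  pop: ids {6} → ROUND(AVG(plays), 2)=5634, SUM(plays)=5634

blues | 3974 | 11922 ; folk | 5786 | 23144 ; metal | 3686.5 | 7373 ; pop | 5634 | 5634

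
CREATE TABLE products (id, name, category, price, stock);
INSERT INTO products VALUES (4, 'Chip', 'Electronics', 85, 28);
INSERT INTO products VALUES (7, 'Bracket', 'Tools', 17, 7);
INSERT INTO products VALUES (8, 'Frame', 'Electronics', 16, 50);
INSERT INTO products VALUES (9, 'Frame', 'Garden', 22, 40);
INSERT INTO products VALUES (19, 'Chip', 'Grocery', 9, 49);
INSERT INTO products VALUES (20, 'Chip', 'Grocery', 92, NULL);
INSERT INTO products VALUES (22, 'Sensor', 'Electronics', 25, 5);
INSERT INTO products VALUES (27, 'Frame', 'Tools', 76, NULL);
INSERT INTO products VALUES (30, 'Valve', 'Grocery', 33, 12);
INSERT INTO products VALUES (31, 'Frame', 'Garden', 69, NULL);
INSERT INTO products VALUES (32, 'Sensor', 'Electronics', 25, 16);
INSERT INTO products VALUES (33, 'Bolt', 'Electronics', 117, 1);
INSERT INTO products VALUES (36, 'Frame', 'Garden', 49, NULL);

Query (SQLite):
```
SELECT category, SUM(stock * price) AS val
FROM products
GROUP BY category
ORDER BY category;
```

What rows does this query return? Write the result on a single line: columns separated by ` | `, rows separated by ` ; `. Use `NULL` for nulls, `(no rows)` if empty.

For each row compute stock * price.
Group by category; take SUM of the expression per group.
  Electronics: ids {4, 8, 22, 32, 33} → SUM(stock * price)=3822
  Garden: ids {9, 31, 36} → SUM(stock * price)=880
  Grocery: ids {19, 20, 30} → SUM(stock * price)=837
  Tools: ids {7, 27} → SUM(stock * price)=119

Electronics | 3822 ; Garden | 880 ; Grocery | 837 ; Tools | 119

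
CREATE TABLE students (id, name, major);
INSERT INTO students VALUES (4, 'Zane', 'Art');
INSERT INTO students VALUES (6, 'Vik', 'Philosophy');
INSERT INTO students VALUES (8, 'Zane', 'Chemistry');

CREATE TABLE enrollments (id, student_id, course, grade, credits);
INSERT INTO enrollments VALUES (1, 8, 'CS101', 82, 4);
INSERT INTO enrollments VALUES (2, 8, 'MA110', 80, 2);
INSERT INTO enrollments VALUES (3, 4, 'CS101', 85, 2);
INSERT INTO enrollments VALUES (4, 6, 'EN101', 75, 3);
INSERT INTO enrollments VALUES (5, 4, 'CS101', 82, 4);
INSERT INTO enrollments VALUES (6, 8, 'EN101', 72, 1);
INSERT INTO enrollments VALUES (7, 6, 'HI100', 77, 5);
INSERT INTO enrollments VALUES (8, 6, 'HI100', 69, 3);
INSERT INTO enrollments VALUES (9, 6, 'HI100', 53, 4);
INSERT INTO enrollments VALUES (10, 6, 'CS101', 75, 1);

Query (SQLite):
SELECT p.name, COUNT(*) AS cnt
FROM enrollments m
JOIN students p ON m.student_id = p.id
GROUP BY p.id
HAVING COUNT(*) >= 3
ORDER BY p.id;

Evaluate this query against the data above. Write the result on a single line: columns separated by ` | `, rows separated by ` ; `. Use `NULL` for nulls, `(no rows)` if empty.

Vik | 5 ; Zane | 3

Join each enrollments row to its students via student_id.
Group joined rows by students.id; compute COUNT(*) per group.
HAVING: keep groups with count ≥ 3.
  4: ids {3, 5} → COUNT(*)=2
  6: ids {4, 7, 8, 9, 10} → COUNT(*)=5
  8: ids {1, 2, 6} → COUNT(*)=3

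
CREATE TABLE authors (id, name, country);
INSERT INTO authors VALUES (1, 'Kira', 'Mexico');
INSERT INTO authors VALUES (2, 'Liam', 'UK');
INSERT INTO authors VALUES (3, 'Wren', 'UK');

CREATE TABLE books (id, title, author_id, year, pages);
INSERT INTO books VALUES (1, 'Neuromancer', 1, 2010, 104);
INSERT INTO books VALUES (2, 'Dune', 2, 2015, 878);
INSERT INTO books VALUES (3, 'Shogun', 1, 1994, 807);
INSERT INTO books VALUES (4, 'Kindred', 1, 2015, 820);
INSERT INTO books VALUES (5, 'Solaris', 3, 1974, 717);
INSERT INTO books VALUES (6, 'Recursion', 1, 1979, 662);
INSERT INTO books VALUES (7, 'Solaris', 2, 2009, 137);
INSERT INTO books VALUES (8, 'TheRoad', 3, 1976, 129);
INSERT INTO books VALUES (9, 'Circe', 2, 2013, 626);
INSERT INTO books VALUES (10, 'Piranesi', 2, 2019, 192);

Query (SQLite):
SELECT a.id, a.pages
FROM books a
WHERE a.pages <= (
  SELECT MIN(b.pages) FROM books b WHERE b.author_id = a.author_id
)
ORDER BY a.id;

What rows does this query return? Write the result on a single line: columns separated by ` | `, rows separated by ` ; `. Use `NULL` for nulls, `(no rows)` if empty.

1 | 104 ; 7 | 137 ; 8 | 129

For each books row a, compute MIN(pages) over rows sharing a.author_id.
Keep row a if a.pages <= that per-group MIN.
  author_id=1: MIN(pages) = 104
  author_id=2: MIN(pages) = 137
  author_id=3: MIN(pages) = 129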